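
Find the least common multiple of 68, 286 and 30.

68 = 2² · 17; 286 = 2 · 11 · 13; 30 = 2 · 3 · 5
lcm takes max exponent of each prime: 2² · 3 · 5 · 11 · 13 · 17 = 145860

145860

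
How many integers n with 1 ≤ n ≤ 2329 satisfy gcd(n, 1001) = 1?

1676

Prime factors of 1001: 7, 11, 13. Count integers ≤ 2329 divisible by none of them.
By inclusion–exclusion: 2329 − ⌊2329/7⌋ − ⌊2329/11⌋ − ⌊2329/13⌋ + ⌊2329/77⌋ + ⌊2329/91⌋ + ⌊2329/143⌋ − ⌊2329/1001⌋ = 1676.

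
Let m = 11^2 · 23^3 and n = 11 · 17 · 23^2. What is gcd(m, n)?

min exponent per shared prime: 11 · 23^2 = 5819

5819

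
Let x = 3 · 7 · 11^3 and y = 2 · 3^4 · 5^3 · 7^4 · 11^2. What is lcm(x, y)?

64713552750

max exponent per prime: 2 · 3^4 · 5^3 · 7^4 · 11^3 = 64713552750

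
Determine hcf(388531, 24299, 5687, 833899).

gcd(388531, 24299): 388531 = 15·24299 + 24046; 24299 = 1·24046 + 253; 24046 = 95·253 + 11; 253 = 23·11 + 0 → 11
gcd(11, 5687): 5687 = 517·11 + 0 → 11
gcd(11, 833899): 833899 = 75809·11 + 0 → 11

11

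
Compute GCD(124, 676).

Euclid: 676 = 5·124 + 56; 124 = 2·56 + 12; 56 = 4·12 + 8; 12 = 1·8 + 4; 8 = 2·4 + 0. Last nonzero remainder: 4.

4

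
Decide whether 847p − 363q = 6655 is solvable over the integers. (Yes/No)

Yes

gcd(847, 363): 847 = 2·363 + 121; 363 = 3·121 + 0 → 121
121 divides 6655, so a solution exists.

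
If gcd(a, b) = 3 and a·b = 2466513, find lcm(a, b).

822171

For any two positive integers, gcd × lcm equals their product. Hence lcm = 2466513 / 3 = 822171.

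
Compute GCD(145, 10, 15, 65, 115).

5

gcd(145, 10): 145 = 14·10 + 5; 10 = 2·5 + 0 → 5
gcd(5, 15): 15 = 3·5 + 0 → 5
gcd(5, 65): 65 = 13·5 + 0 → 5
gcd(5, 115): 115 = 23·5 + 0 → 5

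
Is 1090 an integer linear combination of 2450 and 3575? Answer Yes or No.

gcd(2450, 3575): 3575 = 1·2450 + 1125; 2450 = 2·1125 + 200; 1125 = 5·200 + 125; 200 = 1·125 + 75; 125 = 1·75 + 50; 75 = 1·50 + 25; 50 = 2·25 + 0 → 25
25 does not divide 1090, so a solution does not exist.

No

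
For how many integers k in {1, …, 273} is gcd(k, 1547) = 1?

203

Prime factors of 1547: 7, 13, 17. Count integers ≤ 273 divisible by none of them.
By inclusion–exclusion: 273 − ⌊273/7⌋ − ⌊273/13⌋ − ⌊273/17⌋ + ⌊273/91⌋ + ⌊273/119⌋ + ⌊273/221⌋ − ⌊273/1547⌋ = 203.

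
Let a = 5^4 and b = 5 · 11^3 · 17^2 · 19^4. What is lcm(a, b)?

31330715961875

max exponent per prime: 5^4 · 11^3 · 17^2 · 19^4 = 31330715961875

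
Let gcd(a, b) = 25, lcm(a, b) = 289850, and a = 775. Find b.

9350

a·b = gcd·lcm = 25·289850 = 7246250, so b = 7246250/775 = 9350.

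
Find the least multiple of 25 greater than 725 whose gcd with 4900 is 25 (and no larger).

gcd(x, 4900) = 25 forces 25 | x; write x = 25s. Then gcd(25s, 25·196) = 25·gcd(s, 196), so need gcd(s, 196) = 1.
25s > 725 gives s ≥ 30. The least s ≥ 30 coprime to 196 is 31, so x = 25·31 = 775.

775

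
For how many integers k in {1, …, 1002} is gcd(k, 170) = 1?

170 = 2·5·17. Inclusion–exclusion on these primes:
1002 − ⌊1002/2⌋ − ⌊1002/5⌋ − ⌊1002/17⌋ + ⌊1002/10⌋ + ⌊1002/34⌋ + ⌊1002/85⌋ − ⌊1002/170⌋ = 378

378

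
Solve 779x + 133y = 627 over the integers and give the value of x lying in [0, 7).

2

Euclid: 779 = 5·133 + 114; 133 = 1·114 + 19; 114 = 6·19 + 0 → gcd = 19; 627 = 19·33.
Back-substitution yields 779·(-1) + 133·(6) = 19, so one solution is x = -1·33 = -33, y = 6·33 = 198.
Solutions in x differ by 133/19 = 7; the one in [0, 7) is -33 mod 7 = 2.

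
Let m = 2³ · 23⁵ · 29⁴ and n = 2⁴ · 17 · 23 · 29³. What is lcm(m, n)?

1238226446840176

max exponent per prime: 2⁴ · 17 · 23⁵ · 29⁴ = 1238226446840176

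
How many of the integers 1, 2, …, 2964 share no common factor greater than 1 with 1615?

2115

Prime factors of 1615: 5, 17, 19. Count integers ≤ 2964 divisible by none of them.
By inclusion–exclusion: 2964 − ⌊2964/5⌋ − ⌊2964/17⌋ − ⌊2964/19⌋ + ⌊2964/85⌋ + ⌊2964/95⌋ + ⌊2964/323⌋ − ⌊2964/1615⌋ = 2115.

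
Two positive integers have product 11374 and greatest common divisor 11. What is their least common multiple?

gcd·lcm = product, so lcm = 11374/11 = 1034.

1034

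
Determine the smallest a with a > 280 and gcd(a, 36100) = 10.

290

Multiples of 10 above 280: 10·29, 10·30, … . Need the cofactor coprime to 36100/10 = 3610.
Checking s = 29, 30, … the first with gcd(s, 3610) = 1 is s = 29, giving 290.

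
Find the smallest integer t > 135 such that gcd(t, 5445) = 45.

180

5445 = 45·121. Any t with gcd(t, 5445) = 45 is a multiple of 45, say 45s, with s coprime to 121.
Need s > 135/45, so s ≥ 4. First s ≥ 4 with gcd(s, 121) = 1 is s = 4. Thus t = 45·4 = 180.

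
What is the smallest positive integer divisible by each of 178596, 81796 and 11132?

694202652

lcm(178596, 81796) = 178596·81796/gcd = 14608438416/484 = 30182724
lcm(30182724, 11132) = 30182724·11132/gcd = 335994083568/484 = 694202652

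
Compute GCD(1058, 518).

2

1058 = 2 · 23²
518 = 2 · 7 · 37
Common: 2 = 2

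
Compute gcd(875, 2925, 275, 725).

gcd(875, 2925): 2925 = 3·875 + 300; 875 = 2·300 + 275; 300 = 1·275 + 25; 275 = 11·25 + 0 → 25
gcd(25, 275): 275 = 11·25 + 0 → 25
gcd(25, 725): 725 = 29·25 + 0 → 25

25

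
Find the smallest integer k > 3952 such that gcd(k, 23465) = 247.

4199

23465 = 247·95. Any k with gcd(k, 23465) = 247 is a multiple of 247, say 247s, with s coprime to 95.
Need s > 3952/247, so s ≥ 17. First s ≥ 17 with gcd(s, 95) = 1 is s = 17. Thus k = 247·17 = 4199.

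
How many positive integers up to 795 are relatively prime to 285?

285 = 3·5·19. Inclusion–exclusion on these primes:
795 − ⌊795/3⌋ − ⌊795/5⌋ − ⌊795/19⌋ + ⌊795/15⌋ + ⌊795/57⌋ + ⌊795/95⌋ − ⌊795/285⌋ = 402

402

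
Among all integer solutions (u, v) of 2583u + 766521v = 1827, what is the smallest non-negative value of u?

gcd(2583, 766521) = 63 (Euclid: 766521 = 296·2583 + 1953; 2583 = 1·1953 + 630; 1953 = 3·630 + 63; 630 = 10·63 + 0), and 63 | 1827.
Extended Euclid: 2583·(-1187) + 766521·(4) = 63. Scale by 29: u₀ = -34423.
General solution u = u₀ + 12167t; reducing mod 12167 gives u = 2078 (and v = -7).

2078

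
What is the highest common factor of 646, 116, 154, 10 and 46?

646 = 2 · 17 · 19; 116 = 2² · 29; 154 = 2 · 7 · 11; 10 = 2 · 5; 46 = 2 · 23
gcd takes min exponent of each prime: 2 = 2

2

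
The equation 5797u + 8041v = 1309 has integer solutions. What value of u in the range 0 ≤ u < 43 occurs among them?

3

gcd(5797, 8041) = 187 (Euclid: 8041 = 1·5797 + 2244; 5797 = 2·2244 + 1309; 2244 = 1·1309 + 935; 1309 = 1·935 + 374; 935 = 2·374 + 187; 374 = 2·187 + 0), and 187 | 1309.
Extended Euclid: 5797·(-18) + 8041·(13) = 187. Scale by 7: u₀ = -126.
General solution u = u₀ + 43t; reducing mod 43 gives u = 3 (and v = -2).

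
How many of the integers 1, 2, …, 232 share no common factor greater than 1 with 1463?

1463 = 7·11·19. Inclusion–exclusion on these primes:
232 − ⌊232/7⌋ − ⌊232/11⌋ − ⌊232/19⌋ + ⌊232/77⌋ + ⌊232/133⌋ + ⌊232/209⌋ − ⌊232/1463⌋ = 171

171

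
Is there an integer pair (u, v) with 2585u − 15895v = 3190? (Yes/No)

gcd(2585, 15895): 15895 = 6·2585 + 385; 2585 = 6·385 + 275; 385 = 1·275 + 110; 275 = 2·110 + 55; 110 = 2·55 + 0 → 55
55 divides 3190, so a solution exists.

Yes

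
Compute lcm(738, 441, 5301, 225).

lcm(738, 441) = 738·441/gcd = 325458/9 = 36162
lcm(36162, 5301) = 36162·5301/gcd = 191694762/9 = 21299418
lcm(21299418, 225) = 21299418·225/gcd = 4792369050/9 = 532485450

532485450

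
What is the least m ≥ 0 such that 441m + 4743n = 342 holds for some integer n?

474

gcd(441, 4743) = 9 (Euclid: 4743 = 10·441 + 333; 441 = 1·333 + 108; 333 = 3·108 + 9; 108 = 12·9 + 0), and 9 | 342.
Extended Euclid: 441·(-43) + 4743·(4) = 9. Scale by 38: m₀ = -1634.
General solution m = m₀ + 527t; reducing mod 527 gives m = 474 (and n = -44).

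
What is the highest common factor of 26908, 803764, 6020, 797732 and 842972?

4

gcd(26908, 803764): 803764 = 29·26908 + 23432; 26908 = 1·23432 + 3476; 23432 = 6·3476 + 2576; 3476 = 1·2576 + 900; 2576 = 2·900 + 776; 900 = 1·776 + 124; 776 = 6·124 + 32; 124 = 3·32 + 28; 32 = 1·28 + 4; 28 = 7·4 + 0 → 4
gcd(4, 6020): 6020 = 1505·4 + 0 → 4
gcd(4, 797732): 797732 = 199433·4 + 0 → 4
gcd(4, 842972): 842972 = 210743·4 + 0 → 4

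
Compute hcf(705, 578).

1

705 = 3 · 5 · 47
578 = 2 · 17²
Common: 1 = 1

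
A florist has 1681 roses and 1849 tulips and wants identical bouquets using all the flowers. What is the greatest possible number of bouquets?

1681 = 41²
1849 = 43²
Common: 1 = 1

1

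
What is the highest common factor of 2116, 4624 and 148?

gcd(2116, 4624): 4624 = 2·2116 + 392; 2116 = 5·392 + 156; 392 = 2·156 + 80; 156 = 1·80 + 76; 80 = 1·76 + 4; 76 = 19·4 + 0 → 4
gcd(4, 148): 148 = 37·4 + 0 → 4

4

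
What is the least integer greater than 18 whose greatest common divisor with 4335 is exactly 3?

21

gcd(k, 4335) = 3 forces 3 | k; write k = 3s. Then gcd(3s, 3·1445) = 3·gcd(s, 1445), so need gcd(s, 1445) = 1.
3s > 18 gives s ≥ 7. The least s ≥ 7 coprime to 1445 is 7, so k = 3·7 = 21.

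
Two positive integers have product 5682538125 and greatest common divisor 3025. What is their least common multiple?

1878525

For any two positive integers, gcd × lcm equals their product. Hence lcm = 5682538125 / 3025 = 1878525.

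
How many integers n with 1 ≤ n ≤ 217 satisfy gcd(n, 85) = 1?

85 = 5·17. Inclusion–exclusion on these primes:
217 − ⌊217/5⌋ − ⌊217/17⌋ + ⌊217/85⌋ = 164

164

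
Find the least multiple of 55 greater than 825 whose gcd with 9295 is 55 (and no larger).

Multiples of 55 above 825: 55·16, 55·17, … . Need the cofactor coprime to 9295/55 = 169.
Checking s = 16, 17, … the first with gcd(s, 169) = 1 is s = 16, giving 880.

880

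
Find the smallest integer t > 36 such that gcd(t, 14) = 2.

Multiples of 2 above 36: 2·19, 2·20, … . Need the cofactor coprime to 14/2 = 7.
Checking s = 19, 20, … the first with gcd(s, 7) = 1 is s = 19, giving 38.

38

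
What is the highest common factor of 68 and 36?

4

Euclid: 68 = 1·36 + 32; 36 = 1·32 + 4; 32 = 8·4 + 0. Last nonzero remainder: 4.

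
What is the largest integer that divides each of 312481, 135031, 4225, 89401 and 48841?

312481 = 13² · 43²; 135031 = 13² · 17 · 47; 4225 = 5² · 13²; 89401 = 13² · 23²; 48841 = 13² · 17²
gcd takes min exponent of each prime: 13² = 169

169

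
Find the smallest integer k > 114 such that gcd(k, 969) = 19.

133

Multiples of 19 above 114: 19·7, 19·8, … . Need the cofactor coprime to 969/19 = 51.
Checking s = 7, 8, … the first with gcd(s, 51) = 1 is s = 7, giving 133.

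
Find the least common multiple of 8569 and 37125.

28920375

8569 = 11 · 19 · 41; 37125 = 3³ · 5³ · 11
max exponents: 3³ · 5³ · 11 · 19 · 41 = 28920375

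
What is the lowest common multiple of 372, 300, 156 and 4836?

120900

372 = 2² · 3 · 31; 300 = 2² · 3 · 5²; 156 = 2² · 3 · 13; 4836 = 2² · 3 · 13 · 31
lcm takes max exponent of each prime: 2² · 3 · 5² · 13 · 31 = 120900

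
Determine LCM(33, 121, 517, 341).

33 = 3 · 11; 121 = 11²; 517 = 11 · 47; 341 = 11 · 31
lcm takes max exponent of each prime: 3 · 11² · 31 · 47 = 528891

528891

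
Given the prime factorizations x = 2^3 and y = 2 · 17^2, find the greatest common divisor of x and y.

2

min exponent per shared prime: 2 = 2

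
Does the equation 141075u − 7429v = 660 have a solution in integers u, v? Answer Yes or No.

By Bézout, 141075u − 7429v = 660 has integer solutions iff gcd(141075, 7429) | 660.
Euclid: 141075 = 18·7429 + 7353; 7429 = 1·7353 + 76; 7353 = 96·76 + 57; 76 = 1·57 + 19; 57 = 3·19 + 0. gcd = 19; 660 mod 19 = 14. No.

No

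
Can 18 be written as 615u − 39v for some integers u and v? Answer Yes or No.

Yes

By Bézout, 615u − 39v = 18 has integer solutions iff gcd(615, 39) | 18.
Euclid: 615 = 15·39 + 30; 39 = 1·30 + 9; 30 = 3·9 + 3; 9 = 3·3 + 0. gcd = 3; 18 mod 3 = 0. Yes.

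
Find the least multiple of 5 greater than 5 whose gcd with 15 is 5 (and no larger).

10

gcd(k, 15) = 5 forces 5 | k; write k = 5s. Then gcd(5s, 5·3) = 5·gcd(s, 3), so need gcd(s, 3) = 1.
5s > 5 gives s ≥ 2. The least s ≥ 2 coprime to 3 is 2, so k = 5·2 = 10.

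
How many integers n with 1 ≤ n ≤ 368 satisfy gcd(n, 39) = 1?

Prime factors of 39: 3, 13. Count integers ≤ 368 divisible by none of them.
By inclusion–exclusion: 368 − ⌊368/3⌋ − ⌊368/13⌋ + ⌊368/39⌋ = 227.

227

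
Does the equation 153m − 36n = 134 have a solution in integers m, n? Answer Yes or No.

No

By Bézout, 153m − 36n = 134 has integer solutions iff gcd(153, 36) | 134.
Euclid: 153 = 4·36 + 9; 36 = 4·9 + 0. gcd = 9; 134 mod 9 = 8. No.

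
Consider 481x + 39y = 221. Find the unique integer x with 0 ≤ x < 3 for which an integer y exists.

2

Reduce mod 39: 481x ≡ 221 (mod 39). With g = gcd(481, 39) = 13 dividing 221, divide through: 37x ≡ 17 (mod 3).
Since gcd(37, 3) = 1, x ≡ 17·(37)⁻¹ ≡ 2 (mod 3). Smallest non-negative: 2.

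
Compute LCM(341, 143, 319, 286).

lcm(341, 143) = 341·143/gcd = 48763/11 = 4433
lcm(4433, 319) = 4433·319/gcd = 1414127/11 = 128557
lcm(128557, 286) = 128557·286/gcd = 36767302/143 = 257114

257114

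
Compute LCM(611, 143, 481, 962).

611 = 13 · 47; 143 = 11 · 13; 481 = 13 · 37; 962 = 2 · 13 · 37
lcm takes max exponent of each prime: 2 · 11 · 13 · 37 · 47 = 497354

497354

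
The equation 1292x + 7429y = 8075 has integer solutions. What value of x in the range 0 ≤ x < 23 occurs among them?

12

gcd(1292, 7429) = 323 (Euclid: 7429 = 5·1292 + 969; 1292 = 1·969 + 323; 969 = 3·323 + 0), and 323 | 8075.
Extended Euclid: 1292·(6) + 7429·(-1) = 323. Scale by 25: x₀ = 150.
General solution x = x₀ + 23t; reducing mod 23 gives x = 12 (and y = -1).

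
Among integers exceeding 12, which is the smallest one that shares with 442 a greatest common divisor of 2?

442 = 2·221. Any m with gcd(m, 442) = 2 is a multiple of 2, say 2s, with s coprime to 221.
Need s > 12/2, so s ≥ 7. First s ≥ 7 with gcd(s, 221) = 1 is s = 7. Thus m = 2·7 = 14.

14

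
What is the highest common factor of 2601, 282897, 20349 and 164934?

gcd(2601, 282897): 282897 = 108·2601 + 1989; 2601 = 1·1989 + 612; 1989 = 3·612 + 153; 612 = 4·153 + 0 → 153
gcd(153, 20349): 20349 = 133·153 + 0 → 153
gcd(153, 164934): 164934 = 1078·153 + 0 → 153

153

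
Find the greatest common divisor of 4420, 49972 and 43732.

52

4420 = 2² · 5 · 13 · 17; 49972 = 2² · 13 · 31²; 43732 = 2² · 13 · 29²
gcd takes min exponent of each prime: 2² · 13 = 52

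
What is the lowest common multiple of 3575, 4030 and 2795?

3575 = 5² · 11 · 13; 4030 = 2 · 5 · 13 · 31; 2795 = 5 · 13 · 43
lcm takes max exponent of each prime: 2 · 5² · 11 · 13 · 31 · 43 = 9530950

9530950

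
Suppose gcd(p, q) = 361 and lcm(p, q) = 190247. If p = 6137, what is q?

Using pq = gcd(p,q)·lcm(p,q) = 361·190247 = 68679167, we get q = 68679167/6137 = 11191.

11191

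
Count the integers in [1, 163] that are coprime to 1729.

1729 = 7·13·19. Inclusion–exclusion on these primes:
163 − ⌊163/7⌋ − ⌊163/13⌋ − ⌊163/19⌋ + ⌊163/91⌋ + ⌊163/133⌋ + ⌊163/247⌋ − ⌊163/1729⌋ = 122

122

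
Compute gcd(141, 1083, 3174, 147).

3

141 = 3 · 47; 1083 = 3 · 19²; 3174 = 2 · 3 · 23²; 147 = 3 · 7²
gcd takes min exponent of each prime: 3 = 3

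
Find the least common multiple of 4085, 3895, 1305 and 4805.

42008755185

4085 = 5 · 19 · 43; 3895 = 5 · 19 · 41; 1305 = 3² · 5 · 29; 4805 = 5 · 31²
lcm takes max exponent of each prime: 3² · 5 · 19 · 29 · 31² · 41 · 43 = 42008755185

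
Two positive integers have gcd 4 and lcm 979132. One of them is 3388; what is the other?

u·v = gcd·lcm = 4·979132 = 3916528, so v = 3916528/3388 = 1156.

1156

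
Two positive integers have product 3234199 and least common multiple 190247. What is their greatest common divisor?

From gcd × lcm = mn: gcd = 3234199 / 190247 = 17.

17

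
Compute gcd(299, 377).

13

Euclid: 377 = 1·299 + 78; 299 = 3·78 + 65; 78 = 1·65 + 13; 65 = 5·13 + 0. Last nonzero remainder: 13.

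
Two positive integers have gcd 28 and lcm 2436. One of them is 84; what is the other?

Using uv = gcd(u,v)·lcm(u,v) = 28·2436 = 68208, we get v = 68208/84 = 812.

812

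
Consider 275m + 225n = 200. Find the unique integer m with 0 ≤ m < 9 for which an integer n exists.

Euclid: 275 = 1·225 + 50; 225 = 4·50 + 25; 50 = 2·25 + 0 → gcd = 25; 200 = 25·8.
Back-substitution yields 275·(-4) + 225·(5) = 25, so one solution is m = -4·8 = -32, n = 5·8 = 40.
Solutions in m differ by 225/25 = 9; the one in [0, 9) is -32 mod 9 = 4.

4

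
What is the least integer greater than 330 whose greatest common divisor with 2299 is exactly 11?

Multiples of 11 above 330: 11·31, 11·32, … . Need the cofactor coprime to 2299/11 = 209.
Checking s = 31, 32, … the first with gcd(s, 209) = 1 is s = 31, giving 341.

341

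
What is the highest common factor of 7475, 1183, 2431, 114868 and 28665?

13

gcd(7475, 1183): 7475 = 6·1183 + 377; 1183 = 3·377 + 52; 377 = 7·52 + 13; 52 = 4·13 + 0 → 13
gcd(13, 2431): 2431 = 187·13 + 0 → 13
gcd(13, 114868): 114868 = 8836·13 + 0 → 13
gcd(13, 28665): 28665 = 2205·13 + 0 → 13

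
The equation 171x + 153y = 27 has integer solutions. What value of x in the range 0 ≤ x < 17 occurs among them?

10

Reduce mod 153: 171x ≡ 27 (mod 153). With g = gcd(171, 153) = 9 dividing 27, divide through: 19x ≡ 3 (mod 17).
Since gcd(19, 17) = 1, x ≡ 3·(19)⁻¹ ≡ 10 (mod 17). Smallest non-negative: 10.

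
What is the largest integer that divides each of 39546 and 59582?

2

Euclid: 59582 = 1·39546 + 20036; 39546 = 1·20036 + 19510; 20036 = 1·19510 + 526; 19510 = 37·526 + 48; 526 = 10·48 + 46; 48 = 1·46 + 2; 46 = 23·2 + 0. Last nonzero remainder: 2.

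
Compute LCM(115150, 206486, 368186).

115150 = 2 · 5² · 7² · 47; 206486 = 2 · 7⁴ · 43; 368186 = 2 · 7² · 13 · 17²
lcm takes max exponent of each prime: 2 · 5² · 7⁴ · 13 · 17² · 43 · 47 = 911527284850

911527284850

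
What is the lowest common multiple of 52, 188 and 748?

457028

52 = 2² · 13; 188 = 2² · 47; 748 = 2² · 11 · 17
lcm takes max exponent of each prime: 2² · 11 · 13 · 17 · 47 = 457028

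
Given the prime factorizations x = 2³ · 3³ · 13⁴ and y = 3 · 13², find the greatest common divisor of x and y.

507

min exponent per shared prime: 3 · 13² = 507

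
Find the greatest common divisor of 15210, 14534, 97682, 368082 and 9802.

338

gcd(15210, 14534): 15210 = 1·14534 + 676; 14534 = 21·676 + 338; 676 = 2·338 + 0 → 338
gcd(338, 97682): 97682 = 289·338 + 0 → 338
gcd(338, 368082): 368082 = 1089·338 + 0 → 338
gcd(338, 9802): 9802 = 29·338 + 0 → 338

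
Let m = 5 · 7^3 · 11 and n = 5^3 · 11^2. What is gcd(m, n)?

min exponent per shared prime: 5 · 11 = 55

55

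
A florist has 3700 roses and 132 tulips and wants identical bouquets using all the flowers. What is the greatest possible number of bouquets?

4

Euclid: 3700 = 28·132 + 4; 132 = 33·4 + 0. Last nonzero remainder: 4.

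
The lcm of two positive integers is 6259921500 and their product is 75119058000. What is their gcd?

12

gcd·lcm = product, so gcd = 75119058000/6259921500 = 12.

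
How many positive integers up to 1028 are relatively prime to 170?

Prime factors of 170: 2, 5, 17. Count integers ≤ 1028 divisible by none of them.
By inclusion–exclusion: 1028 − ⌊1028/2⌋ − ⌊1028/5⌋ − ⌊1028/17⌋ + ⌊1028/10⌋ + ⌊1028/34⌋ + ⌊1028/85⌋ − ⌊1028/170⌋ = 387.

387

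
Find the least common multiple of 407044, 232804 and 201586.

407044 = 2² · 11² · 29²; 232804 = 2² · 11² · 13 · 37; 201586 = 2 · 7² · 11² · 17
lcm takes max exponent of each prime: 2² · 7² · 11² · 13 · 17 · 29² · 37 = 163091540612

163091540612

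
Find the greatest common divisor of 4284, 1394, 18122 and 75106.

gcd(4284, 1394): 4284 = 3·1394 + 102; 1394 = 13·102 + 68; 102 = 1·68 + 34; 68 = 2·34 + 0 → 34
gcd(34, 18122): 18122 = 533·34 + 0 → 34
gcd(34, 75106): 75106 = 2209·34 + 0 → 34

34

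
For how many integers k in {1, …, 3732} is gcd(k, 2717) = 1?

2967

2717 = 11·13·19. Inclusion–exclusion on these primes:
3732 − ⌊3732/11⌋ − ⌊3732/13⌋ − ⌊3732/19⌋ + ⌊3732/143⌋ + ⌊3732/209⌋ + ⌊3732/247⌋ − ⌊3732/2717⌋ = 2967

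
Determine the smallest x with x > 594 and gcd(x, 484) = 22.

638

484 = 22·22. Any x with gcd(x, 484) = 22 is a multiple of 22, say 22s, with s coprime to 22.
Need s > 594/22, so s ≥ 28. First s ≥ 28 with gcd(s, 22) = 1 is s = 29. Thus x = 22·29 = 638.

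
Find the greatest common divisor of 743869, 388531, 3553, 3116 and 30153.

19

gcd(743869, 388531): 743869 = 1·388531 + 355338; 388531 = 1·355338 + 33193; 355338 = 10·33193 + 23408; 33193 = 1·23408 + 9785; 23408 = 2·9785 + 3838; 9785 = 2·3838 + 2109; 3838 = 1·2109 + 1729; 2109 = 1·1729 + 380; 1729 = 4·380 + 209; 380 = 1·209 + 171; 209 = 1·171 + 38; 171 = 4·38 + 19; 38 = 2·19 + 0 → 19
gcd(19, 3553): 3553 = 187·19 + 0 → 19
gcd(19, 3116): 3116 = 164·19 + 0 → 19
gcd(19, 30153): 30153 = 1587·19 + 0 → 19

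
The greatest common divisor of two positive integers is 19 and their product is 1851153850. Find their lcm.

gcd·lcm = product, so lcm = 1851153850/19 = 97429150.

97429150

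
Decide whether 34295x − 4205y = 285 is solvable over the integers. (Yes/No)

By Bézout, 34295x − 4205y = 285 has integer solutions iff gcd(34295, 4205) | 285.
Euclid: 34295 = 8·4205 + 655; 4205 = 6·655 + 275; 655 = 2·275 + 105; 275 = 2·105 + 65; 105 = 1·65 + 40; 65 = 1·40 + 25; 40 = 1·25 + 15; 25 = 1·15 + 10; 15 = 1·10 + 5; 10 = 2·5 + 0. gcd = 5; 285 mod 5 = 0. Yes.

Yes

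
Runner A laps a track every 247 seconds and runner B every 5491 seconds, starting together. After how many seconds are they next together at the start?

71383

247 = 13 · 19; 5491 = 17² · 19
max exponents: 13 · 17² · 19 = 71383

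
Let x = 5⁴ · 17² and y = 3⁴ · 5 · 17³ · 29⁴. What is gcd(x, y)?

1445

min exponent per shared prime: 5 · 17² = 1445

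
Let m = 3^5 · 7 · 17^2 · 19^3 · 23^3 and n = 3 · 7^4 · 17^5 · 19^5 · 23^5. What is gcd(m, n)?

min exponent per shared prime: 3 · 7 · 17^2 · 19^3 · 23^3 = 506479006257

506479006257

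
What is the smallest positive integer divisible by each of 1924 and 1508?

1924 = 2² · 13 · 37; 1508 = 2² · 13 · 29
max exponents: 2² · 13 · 29 · 37 = 55796

55796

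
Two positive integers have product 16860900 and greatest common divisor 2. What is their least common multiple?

8430450

gcd·lcm = product, so lcm = 16860900/2 = 8430450.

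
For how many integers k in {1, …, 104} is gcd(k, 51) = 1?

66

51 = 3·17. Inclusion–exclusion on these primes:
104 − ⌊104/3⌋ − ⌊104/17⌋ + ⌊104/51⌋ = 66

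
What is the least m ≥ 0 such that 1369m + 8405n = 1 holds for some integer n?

264

Reduce mod 8405: 1369m ≡ 1 (mod 8405). With g = gcd(1369, 8405) = 1 dividing 1, divide through: 1369m ≡ 1 (mod 8405).
Since gcd(1369, 8405) = 1, m ≡ 1·(1369)⁻¹ ≡ 264 (mod 8405). Smallest non-negative: 264.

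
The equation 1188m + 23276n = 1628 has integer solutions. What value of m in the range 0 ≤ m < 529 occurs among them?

452

gcd(1188, 23276) = 44 (Euclid: 23276 = 19·1188 + 704; 1188 = 1·704 + 484; 704 = 1·484 + 220; 484 = 2·220 + 44; 220 = 5·44 + 0), and 44 | 1628.
Extended Euclid: 1188·(98) + 23276·(-5) = 44. Scale by 37: m₀ = 3626.
General solution m = m₀ + 529t; reducing mod 529 gives m = 452 (and n = -23).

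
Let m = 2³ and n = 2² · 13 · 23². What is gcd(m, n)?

min exponent per shared prime: 2² = 4

4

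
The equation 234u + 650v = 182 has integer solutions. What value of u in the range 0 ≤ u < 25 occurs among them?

23

gcd(234, 650) = 26 (Euclid: 650 = 2·234 + 182; 234 = 1·182 + 52; 182 = 3·52 + 26; 52 = 2·26 + 0), and 26 | 182.
Extended Euclid: 234·(-11) + 650·(4) = 26. Scale by 7: u₀ = -77.
General solution u = u₀ + 25t; reducing mod 25 gives u = 23 (and v = -8).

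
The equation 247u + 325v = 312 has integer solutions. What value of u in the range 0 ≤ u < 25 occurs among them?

Reduce mod 325: 247u ≡ 312 (mod 325). With g = gcd(247, 325) = 13 dividing 312, divide through: 19u ≡ 24 (mod 25).
Since gcd(19, 25) = 1, u ≡ 24·(19)⁻¹ ≡ 21 (mod 25). Smallest non-negative: 21.

21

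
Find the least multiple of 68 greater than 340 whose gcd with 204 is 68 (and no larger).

476

204 = 68·3. Any m with gcd(m, 204) = 68 is a multiple of 68, say 68s, with s coprime to 3.
Need s > 340/68, so s ≥ 6. First s ≥ 6 with gcd(s, 3) = 1 is s = 7. Thus m = 68·7 = 476.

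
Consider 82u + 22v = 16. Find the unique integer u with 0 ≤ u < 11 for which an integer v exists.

Euclid: 82 = 3·22 + 16; 22 = 1·16 + 6; 16 = 2·6 + 4; 6 = 1·4 + 2; 4 = 2·2 + 0 → gcd = 2; 16 = 2·8.
Back-substitution yields 82·(-4) + 22·(15) = 2, so one solution is u = -4·8 = -32, v = 15·8 = 120.
Solutions in u differ by 22/2 = 11; the one in [0, 11) is -32 mod 11 = 1.

1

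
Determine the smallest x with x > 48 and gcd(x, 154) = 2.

gcd(x, 154) = 2 forces 2 | x; write x = 2s. Then gcd(2s, 2·77) = 2·gcd(s, 77), so need gcd(s, 77) = 1.
2s > 48 gives s ≥ 25. The least s ≥ 25 coprime to 77 is 25, so x = 2·25 = 50.

50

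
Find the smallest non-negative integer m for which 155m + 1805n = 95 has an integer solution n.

Euclid: 1805 = 11·155 + 100; 155 = 1·100 + 55; 100 = 1·55 + 45; 55 = 1·45 + 10; 45 = 4·10 + 5; 10 = 2·5 + 0 → gcd = 5; 95 = 5·19.
Back-substitution yields 155·(-163) + 1805·(14) = 5, so one solution is m = -163·19 = -3097, n = 14·19 = 266.
Solutions in m differ by 1805/5 = 361; the one in [0, 361) is -3097 mod 361 = 152.

152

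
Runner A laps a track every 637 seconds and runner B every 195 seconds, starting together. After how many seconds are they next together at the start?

gcd first: 637 = 3·195 + 52; 195 = 3·52 + 39; 52 = 1·39 + 13; 39 = 3·13 + 0 → gcd = 13
lcm = 637·195/gcd = 124215/13 = 9555

9555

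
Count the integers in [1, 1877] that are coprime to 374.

374 = 2·11·17. Inclusion–exclusion on these primes:
1877 − ⌊1877/2⌋ − ⌊1877/11⌋ − ⌊1877/17⌋ + ⌊1877/22⌋ + ⌊1877/34⌋ + ⌊1877/187⌋ − ⌊1877/374⌋ = 804

804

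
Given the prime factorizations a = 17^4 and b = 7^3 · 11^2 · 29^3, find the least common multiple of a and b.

max exponent per prime: 7^3 · 11^2 · 17^4 · 29^3 = 84541348244507

84541348244507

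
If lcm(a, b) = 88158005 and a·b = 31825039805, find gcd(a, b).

gcd·lcm = product, so gcd = 31825039805/88158005 = 361.

361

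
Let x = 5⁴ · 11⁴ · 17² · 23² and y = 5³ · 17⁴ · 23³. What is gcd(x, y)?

min exponent per shared prime: 5³ · 17² · 23² = 19110125

19110125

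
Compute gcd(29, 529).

Euclid: 529 = 18·29 + 7; 29 = 4·7 + 1; 7 = 7·1 + 0. Last nonzero remainder: 1.

1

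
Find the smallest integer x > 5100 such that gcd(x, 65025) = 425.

65025 = 425·153. Any x with gcd(x, 65025) = 425 is a multiple of 425, say 425s, with s coprime to 153.
Need s > 5100/425, so s ≥ 13. First s ≥ 13 with gcd(s, 153) = 1 is s = 13. Thus x = 425·13 = 5525.

5525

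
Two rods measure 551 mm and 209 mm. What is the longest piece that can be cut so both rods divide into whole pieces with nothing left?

Euclid: 551 = 2·209 + 133; 209 = 1·133 + 76; 133 = 1·76 + 57; 76 = 1·57 + 19; 57 = 3·19 + 0. Last nonzero remainder: 19.

19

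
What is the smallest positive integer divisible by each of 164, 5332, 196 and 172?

164 = 2² · 41; 5332 = 2² · 31 · 43; 196 = 2² · 7²; 172 = 2² · 43
lcm takes max exponent of each prime: 2² · 7² · 31 · 41 · 43 = 10711988

10711988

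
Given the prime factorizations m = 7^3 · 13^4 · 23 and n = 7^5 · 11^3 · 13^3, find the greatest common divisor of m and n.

min exponent per shared prime: 7^3 · 13^3 = 753571

753571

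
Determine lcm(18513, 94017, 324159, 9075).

lcm(18513, 94017) = 18513·94017/gcd = 1740536721/363 = 4794867
lcm(4794867, 324159) = 4794867·324159/gcd = 1554299291853/363 = 4281816231
lcm(4281816231, 9075) = 4281816231·9075/gcd = 38857482296325/363 = 107045405775

107045405775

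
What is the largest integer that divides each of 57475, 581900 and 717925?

gcd(57475, 581900): 581900 = 10·57475 + 7150; 57475 = 8·7150 + 275; 7150 = 26·275 + 0 → 275
gcd(275, 717925): 717925 = 2610·275 + 175; 275 = 1·175 + 100; 175 = 1·100 + 75; 100 = 1·75 + 25; 75 = 3·25 + 0 → 25

25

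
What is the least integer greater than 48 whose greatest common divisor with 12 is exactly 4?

52

12 = 4·3. Any x with gcd(x, 12) = 4 is a multiple of 4, say 4s, with s coprime to 3.
Need s > 48/4, so s ≥ 13. First s ≥ 13 with gcd(s, 3) = 1 is s = 13. Thus x = 4·13 = 52.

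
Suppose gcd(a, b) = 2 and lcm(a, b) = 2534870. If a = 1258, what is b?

4030

Using ab = gcd(a,b)·lcm(a,b) = 2·2534870 = 5069740, we get b = 5069740/1258 = 4030.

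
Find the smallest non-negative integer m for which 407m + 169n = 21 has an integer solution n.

15

gcd(407, 169) = 1 (Euclid: 407 = 2·169 + 69; 169 = 2·69 + 31; 69 = 2·31 + 7; 31 = 4·7 + 3; 7 = 2·3 + 1; 3 = 3·1 + 0), and 1 | 21.
Extended Euclid: 407·(49) + 169·(-118) = 1. Scale by 21: m₀ = 1029.
General solution m = m₀ + 169t; reducing mod 169 gives m = 15 (and n = -36).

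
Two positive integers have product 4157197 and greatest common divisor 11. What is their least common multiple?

377927

Since gcd(m,n)·lcm(m,n) = mn, lcm = 4157197/11 = 377927.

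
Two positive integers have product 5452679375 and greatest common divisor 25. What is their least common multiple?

gcd·lcm = product, so lcm = 5452679375/25 = 218107175.

218107175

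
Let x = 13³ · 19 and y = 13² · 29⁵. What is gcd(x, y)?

min exponent per shared prime: 13² = 169

169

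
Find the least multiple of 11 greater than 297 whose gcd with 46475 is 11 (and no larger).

308

gcd(m, 46475) = 11 forces 11 | m; write m = 11s. Then gcd(11s, 11·4225) = 11·gcd(s, 4225), so need gcd(s, 4225) = 1.
11s > 297 gives s ≥ 28. The least s ≥ 28 coprime to 4225 is 28, so m = 11·28 = 308.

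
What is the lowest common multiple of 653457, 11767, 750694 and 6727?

653457 = 3 · 7 · 29² · 37; 11767 = 7 · 41²; 750694 = 2 · 7 · 29 · 43²; 6727 = 7 · 31²
lcm takes max exponent of each prime: 2 · 3 · 7 · 29² · 31² · 37 · 41² · 43² = 3903687306827826

3903687306827826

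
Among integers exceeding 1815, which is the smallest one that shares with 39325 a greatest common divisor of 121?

1936

Multiples of 121 above 1815: 121·16, 121·17, … . Need the cofactor coprime to 39325/121 = 325.
Checking s = 16, 17, … the first with gcd(s, 325) = 1 is s = 16, giving 1936.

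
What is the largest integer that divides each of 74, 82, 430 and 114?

2

gcd(74, 82): 82 = 1·74 + 8; 74 = 9·8 + 2; 8 = 4·2 + 0 → 2
gcd(2, 430): 430 = 215·2 + 0 → 2
gcd(2, 114): 114 = 57·2 + 0 → 2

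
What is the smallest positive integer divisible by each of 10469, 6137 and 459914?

226737602

lcm(10469, 6137) = 10469·6137/gcd = 64248253/361 = 177973
lcm(177973, 459914) = 177973·459914/gcd = 81852274322/361 = 226737602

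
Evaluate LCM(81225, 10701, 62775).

26944850475

81225 = 3² · 5² · 19²; 10701 = 3² · 29 · 41; 62775 = 3⁴ · 5² · 31
lcm takes max exponent of each prime: 3⁴ · 5² · 19² · 29 · 31 · 41 = 26944850475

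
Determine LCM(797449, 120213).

797449 = 19² · 47²; 120213 = 3² · 19² · 37
max exponents: 3² · 19² · 37 · 47² = 265550517

265550517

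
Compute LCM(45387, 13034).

gcd first: 45387 = 3·13034 + 6285; 13034 = 2·6285 + 464; 6285 = 13·464 + 253; 464 = 1·253 + 211; 253 = 1·211 + 42; 211 = 5·42 + 1; 42 = 42·1 + 0 → gcd = 1
lcm = 45387·13034/gcd = 591574158/1 = 591574158

591574158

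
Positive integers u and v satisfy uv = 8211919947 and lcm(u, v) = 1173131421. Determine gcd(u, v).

From gcd × lcm = uv: gcd = 8211919947 / 1173131421 = 7.

7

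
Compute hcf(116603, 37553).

17

116603 = 17 · 19³
37553 = 17 · 47²
Common: 17 = 17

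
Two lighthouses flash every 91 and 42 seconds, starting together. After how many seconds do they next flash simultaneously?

91 = 7 · 13; 42 = 2 · 3 · 7
max exponents: 2 · 3 · 7 · 13 = 546

546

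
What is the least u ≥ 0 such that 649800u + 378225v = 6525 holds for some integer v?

1571

gcd(649800, 378225) = 225 (Euclid: 649800 = 1·378225 + 271575; 378225 = 1·271575 + 106650; 271575 = 2·106650 + 58275; 106650 = 1·58275 + 48375; 58275 = 1·48375 + 9900; 48375 = 4·9900 + 8775; 9900 = 1·8775 + 1125; 8775 = 7·1125 + 900; 1125 = 1·900 + 225; 900 = 4·225 + 0), and 225 | 6525.
Extended Euclid: 649800·(344) + 378225·(-591) = 225. Scale by 29: u₀ = 9976.
General solution u = u₀ + 1681t; reducing mod 1681 gives u = 1571 (and v = -2699).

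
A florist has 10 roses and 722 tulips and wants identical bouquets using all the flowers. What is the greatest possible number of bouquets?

2

Euclid: 722 = 72·10 + 2; 10 = 5·2 + 0. Last nonzero remainder: 2.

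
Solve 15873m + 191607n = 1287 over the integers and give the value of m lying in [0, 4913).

Reduce mod 191607: 15873m ≡ 1287 (mod 191607). With g = gcd(15873, 191607) = 39 dividing 1287, divide through: 407m ≡ 33 (mod 4913).
Since gcd(407, 4913) = 1, m ≡ 33·(407)⁻¹ ≡ 664 (mod 4913). Smallest non-negative: 664.

664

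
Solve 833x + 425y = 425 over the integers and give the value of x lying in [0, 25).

Euclid: 833 = 1·425 + 408; 425 = 1·408 + 17; 408 = 24·17 + 0 → gcd = 17; 425 = 17·25.
Back-substitution yields 833·(-1) + 425·(2) = 17, so one solution is x = -1·25 = -25, y = 2·25 = 50.
Solutions in x differ by 425/17 = 25; the one in [0, 25) is -25 mod 25 = 0.

0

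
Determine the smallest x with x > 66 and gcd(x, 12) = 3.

69

Multiples of 3 above 66: 3·23, 3·24, … . Need the cofactor coprime to 12/3 = 4.
Checking s = 23, 24, … the first with gcd(s, 4) = 1 is s = 23, giving 69.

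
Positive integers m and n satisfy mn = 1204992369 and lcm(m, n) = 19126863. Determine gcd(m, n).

63

gcd·lcm = product, so gcd = 1204992369/19126863 = 63.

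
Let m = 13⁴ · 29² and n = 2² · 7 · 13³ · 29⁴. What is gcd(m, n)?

min exponent per shared prime: 13³ · 29² = 1847677

1847677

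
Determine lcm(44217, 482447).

gcd first: 482447 = 10·44217 + 40277; 44217 = 1·40277 + 3940; 40277 = 10·3940 + 877; 3940 = 4·877 + 432; 877 = 2·432 + 13; 432 = 33·13 + 3; 13 = 4·3 + 1; 3 = 3·1 + 0 → gcd = 1
lcm = 44217·482447/gcd = 21332358999/1 = 21332358999

21332358999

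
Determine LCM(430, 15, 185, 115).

lcm(430, 15) = 430·15/gcd = 6450/5 = 1290
lcm(1290, 185) = 1290·185/gcd = 238650/5 = 47730
lcm(47730, 115) = 47730·115/gcd = 5488950/5 = 1097790

1097790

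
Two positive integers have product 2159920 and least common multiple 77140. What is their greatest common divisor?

From gcd × lcm = uv: gcd = 2159920 / 77140 = 28.

28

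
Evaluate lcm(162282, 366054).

gcd first: 366054 = 2·162282 + 41490; 162282 = 3·41490 + 37812; 41490 = 1·37812 + 3678; 37812 = 10·3678 + 1032; 3678 = 3·1032 + 582; 1032 = 1·582 + 450; 582 = 1·450 + 132; 450 = 3·132 + 54; 132 = 2·54 + 24; 54 = 2·24 + 6; 24 = 4·6 + 0 → gcd = 6
lcm = 162282·366054/gcd = 59403975228/6 = 9900662538

9900662538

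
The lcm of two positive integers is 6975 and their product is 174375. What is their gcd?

From gcd × lcm = ab: gcd = 174375 / 6975 = 25.

25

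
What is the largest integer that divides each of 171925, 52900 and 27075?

171925 = 5² · 13 · 23²; 52900 = 2² · 5² · 23²; 27075 = 3 · 5² · 19²
gcd takes min exponent of each prime: 5² = 25

25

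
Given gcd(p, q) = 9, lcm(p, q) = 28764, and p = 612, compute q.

423

p·q = gcd·lcm = 9·28764 = 258876, so q = 258876/612 = 423.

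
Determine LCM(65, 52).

260

65 = 5 · 13; 52 = 2² · 13
max exponents: 2² · 5 · 13 = 260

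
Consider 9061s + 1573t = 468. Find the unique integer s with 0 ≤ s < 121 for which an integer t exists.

53

Euclid: 9061 = 5·1573 + 1196; 1573 = 1·1196 + 377; 1196 = 3·377 + 65; 377 = 5·65 + 52; 65 = 1·52 + 13; 52 = 4·13 + 0 → gcd = 13; 468 = 13·36.
Back-substitution yields 9061·(25) + 1573·(-144) = 13, so one solution is s = 25·36 = 900, t = -144·36 = -5184.
Solutions in s differ by 1573/13 = 121; the one in [0, 121) is 900 mod 121 = 53.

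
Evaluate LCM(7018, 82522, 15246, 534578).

333045836046

7018 = 2 · 11² · 29; 82522 = 2 · 11³ · 31; 15246 = 2 · 3² · 7 · 11²; 534578 = 2 · 11² · 47²
lcm takes max exponent of each prime: 2 · 3² · 7 · 11³ · 29 · 31 · 47² = 333045836046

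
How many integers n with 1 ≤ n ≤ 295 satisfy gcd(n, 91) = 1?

91 = 7·13. Inclusion–exclusion on these primes:
295 − ⌊295/7⌋ − ⌊295/13⌋ + ⌊295/91⌋ = 234

234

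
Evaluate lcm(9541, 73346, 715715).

9541 = 7 · 29 · 47; 73346 = 2 · 7 · 13² · 31; 715715 = 5 · 7 · 11² · 13²
lcm takes max exponent of each prime: 2 · 5 · 7 · 11² · 13² · 29 · 31 · 47 = 60482211790

60482211790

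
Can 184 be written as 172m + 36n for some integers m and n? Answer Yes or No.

Yes

By Bézout, 172m + 36n = 184 has integer solutions iff gcd(172, 36) | 184.
Euclid: 172 = 4·36 + 28; 36 = 1·28 + 8; 28 = 3·8 + 4; 8 = 2·4 + 0. gcd = 4; 184 mod 4 = 0. Yes.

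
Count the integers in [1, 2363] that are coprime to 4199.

Prime factors of 4199: 13, 17, 19. Count integers ≤ 2363 divisible by none of them.
By inclusion–exclusion: 2363 − ⌊2363/13⌋ − ⌊2363/17⌋ − ⌊2363/19⌋ + ⌊2363/221⌋ + ⌊2363/247⌋ + ⌊2363/323⌋ − ⌊2363/4199⌋ = 1945.

1945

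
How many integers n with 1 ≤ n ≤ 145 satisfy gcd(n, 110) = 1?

52

110 = 2·5·11. Inclusion–exclusion on these primes:
145 − ⌊145/2⌋ − ⌊145/5⌋ − ⌊145/11⌋ + ⌊145/10⌋ + ⌊145/22⌋ + ⌊145/55⌋ − ⌊145/110⌋ = 52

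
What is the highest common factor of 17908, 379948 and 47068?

17908 = 2² · 11² · 37; 379948 = 2² · 43 · 47²; 47068 = 2² · 7 · 41²
gcd takes min exponent of each prime: 2² = 4

4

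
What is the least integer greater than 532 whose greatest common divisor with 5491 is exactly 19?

Multiples of 19 above 532: 19·29, 19·30, … . Need the cofactor coprime to 5491/19 = 289.
Checking s = 29, 30, … the first with gcd(s, 289) = 1 is s = 29, giving 551.

551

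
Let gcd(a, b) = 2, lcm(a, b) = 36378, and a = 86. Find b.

846

a·b = gcd·lcm = 2·36378 = 72756, so b = 72756/86 = 846.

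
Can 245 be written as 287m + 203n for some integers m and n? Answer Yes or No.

Yes

By Bézout, 287m + 203n = 245 has integer solutions iff gcd(287, 203) | 245.
Euclid: 287 = 1·203 + 84; 203 = 2·84 + 35; 84 = 2·35 + 14; 35 = 2·14 + 7; 14 = 2·7 + 0. gcd = 7; 245 mod 7 = 0. Yes.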